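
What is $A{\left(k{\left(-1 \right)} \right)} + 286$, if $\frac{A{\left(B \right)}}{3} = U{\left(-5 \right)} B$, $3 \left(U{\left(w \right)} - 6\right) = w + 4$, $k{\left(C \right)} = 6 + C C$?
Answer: $405$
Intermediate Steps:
$k{\left(C \right)} = 6 + C^{2}$
$U{\left(w \right)} = \frac{22}{3} + \frac{w}{3}$ ($U{\left(w \right)} = 6 + \frac{w + 4}{3} = 6 + \frac{4 + w}{3} = 6 + \left(\frac{4}{3} + \frac{w}{3}\right) = \frac{22}{3} + \frac{w}{3}$)
$A{\left(B \right)} = 17 B$ ($A{\left(B \right)} = 3 \left(\frac{22}{3} + \frac{1}{3} \left(-5\right)\right) B = 3 \left(\frac{22}{3} - \frac{5}{3}\right) B = 3 \frac{17 B}{3} = 17 B$)
$A{\left(k{\left(-1 \right)} \right)} + 286 = 17 \left(6 + \left(-1\right)^{2}\right) + 286 = 17 \left(6 + 1\right) + 286 = 17 \cdot 7 + 286 = 119 + 286 = 405$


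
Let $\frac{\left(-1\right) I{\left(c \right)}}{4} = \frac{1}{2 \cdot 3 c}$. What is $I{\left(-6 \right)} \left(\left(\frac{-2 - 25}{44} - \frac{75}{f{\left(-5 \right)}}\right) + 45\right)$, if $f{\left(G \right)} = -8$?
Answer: $\frac{1577}{264} \approx 5.9735$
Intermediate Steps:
$I{\left(c \right)} = - \frac{2}{3 c}$ ($I{\left(c \right)} = - \frac{4}{2 \cdot 3 c} = - \frac{4}{6 c} = - 4 \frac{1}{6 c} = - \frac{2}{3 c}$)
$I{\left(-6 \right)} \left(\left(\frac{-2 - 25}{44} - \frac{75}{f{\left(-5 \right)}}\right) + 45\right) = - \frac{2}{3 \left(-6\right)} \left(\left(\frac{-2 - 25}{44} - \frac{75}{-8}\right) + 45\right) = \left(- \frac{2}{3}\right) \left(- \frac{1}{6}\right) \left(\left(\left(-27\right) \frac{1}{44} - - \frac{75}{8}\right) + 45\right) = \frac{\left(- \frac{27}{44} + \frac{75}{8}\right) + 45}{9} = \frac{\frac{771}{88} + 45}{9} = \frac{1}{9} \cdot \frac{4731}{88} = \frac{1577}{264}$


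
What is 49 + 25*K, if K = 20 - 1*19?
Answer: 74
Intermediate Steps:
K = 1 (K = 20 - 19 = 1)
49 + 25*K = 49 + 25*1 = 49 + 25 = 74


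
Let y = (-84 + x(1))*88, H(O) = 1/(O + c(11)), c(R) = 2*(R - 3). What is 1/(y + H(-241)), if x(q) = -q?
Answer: -225/1683001 ≈ -0.00013369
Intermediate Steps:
c(R) = -6 + 2*R (c(R) = 2*(-3 + R) = -6 + 2*R)
H(O) = 1/(16 + O) (H(O) = 1/(O + (-6 + 2*11)) = 1/(O + (-6 + 22)) = 1/(O + 16) = 1/(16 + O))
y = -7480 (y = (-84 - 1*1)*88 = (-84 - 1)*88 = -85*88 = -7480)
1/(y + H(-241)) = 1/(-7480 + 1/(16 - 241)) = 1/(-7480 + 1/(-225)) = 1/(-7480 - 1/225) = 1/(-1683001/225) = -225/1683001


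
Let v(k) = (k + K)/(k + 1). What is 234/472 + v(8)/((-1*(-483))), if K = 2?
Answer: 510959/1025892 ≈ 0.49806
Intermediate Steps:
v(k) = (2 + k)/(1 + k) (v(k) = (k + 2)/(k + 1) = (2 + k)/(1 + k))
234/472 + v(8)/((-1*(-483))) = 234/472 + ((2 + 8)/(1 + 8))/((-1*(-483))) = 234*(1/472) + (10/9)/483 = 117/236 + ((⅑)*10)*(1/483) = 117/236 + (10/9)*(1/483) = 117/236 + 10/4347 = 510959/1025892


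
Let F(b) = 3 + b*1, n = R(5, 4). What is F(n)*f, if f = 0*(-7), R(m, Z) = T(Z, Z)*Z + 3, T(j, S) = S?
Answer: 0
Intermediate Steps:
R(m, Z) = 3 + Z² (R(m, Z) = Z*Z + 3 = Z² + 3 = 3 + Z²)
n = 19 (n = 3 + 4² = 3 + 16 = 19)
f = 0
F(b) = 3 + b
F(n)*f = (3 + 19)*0 = 22*0 = 0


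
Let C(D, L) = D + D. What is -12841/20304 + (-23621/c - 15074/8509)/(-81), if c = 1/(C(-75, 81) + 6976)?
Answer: 1031717494025969/518300208 ≈ 1.9906e+6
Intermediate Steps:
C(D, L) = 2*D
c = 1/6826 (c = 1/(2*(-75) + 6976) = 1/(-150 + 6976) = 1/6826 ≈ 0.00014650)
-12841/20304 + (-23621/c - 15074/8509)/(-81) = -12841/20304 + (-23621/1/6826 - 15074/8509)/(-81) = -12841*1/20304 + (-23621*6826 - 15074*1/8509)*(-1/81) = -12841/20304 + (-161236946 - 15074/8509)*(-1/81) = -12841/20304 - 1371965188588/8509*(-1/81) = -12841/20304 + 1371965188588/689229 = 1031717494025969/518300208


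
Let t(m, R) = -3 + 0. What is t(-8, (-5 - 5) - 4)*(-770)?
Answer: 2310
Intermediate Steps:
t(m, R) = -3
t(-8, (-5 - 5) - 4)*(-770) = -3*(-770) = 2310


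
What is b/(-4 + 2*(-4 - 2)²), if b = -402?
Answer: -201/34 ≈ -5.9118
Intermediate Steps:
b/(-4 + 2*(-4 - 2)²) = -402/(-4 + 2*(-4 - 2)²) = -402/(-4 + 2*(-6)²) = -402/(-4 + 2*36) = -402/(-4 + 72) = -402/68 = -402*1/68 = -201/34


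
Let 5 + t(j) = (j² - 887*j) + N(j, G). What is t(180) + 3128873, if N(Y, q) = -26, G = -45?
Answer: 3001582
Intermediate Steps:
t(j) = -31 + j² - 887*j (t(j) = -5 + ((j² - 887*j) - 26) = -5 + (-26 + j² - 887*j) = -31 + j² - 887*j)
t(180) + 3128873 = (-31 + 180² - 887*180) + 3128873 = (-31 + 32400 - 159660) + 3128873 = -127291 + 3128873 = 3001582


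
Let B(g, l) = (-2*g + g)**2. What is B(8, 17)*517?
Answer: 33088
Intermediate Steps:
B(g, l) = g**2 (B(g, l) = (-g)**2 = g**2)
B(8, 17)*517 = 8**2*517 = 64*517 = 33088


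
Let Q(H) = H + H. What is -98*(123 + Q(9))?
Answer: -13818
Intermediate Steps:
Q(H) = 2*H
-98*(123 + Q(9)) = -98*(123 + 2*9) = -98*(123 + 18) = -98*141 = -13818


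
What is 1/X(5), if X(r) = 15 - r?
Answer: ⅒ ≈ 0.10000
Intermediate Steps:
1/X(5) = 1/(15 - 1*5) = 1/(15 - 5) = 1/10 = ⅒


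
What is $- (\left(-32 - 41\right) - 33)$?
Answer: $106$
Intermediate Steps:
$- (\left(-32 - 41\right) - 33) = - (-73 - 33) = \left(-1\right) \left(-106\right) = 106$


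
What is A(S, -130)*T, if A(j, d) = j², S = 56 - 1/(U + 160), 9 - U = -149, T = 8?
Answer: 634178498/25281 ≈ 25085.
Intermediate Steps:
U = 158 (U = 9 - 1*(-149) = 9 + 149 = 158)
S = 17807/318 (S = 56 - 1/(158 + 160) = 56 - 1/318 = 17807/318 ≈ 55.997)
A(S, -130)*T = (17807/318)²*8 = (317089249/101124)*8 = 634178498/25281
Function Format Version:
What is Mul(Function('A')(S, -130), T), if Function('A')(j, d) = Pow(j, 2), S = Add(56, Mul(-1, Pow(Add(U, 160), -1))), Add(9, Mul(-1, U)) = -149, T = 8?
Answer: Rational(634178498, 25281) ≈ 25085.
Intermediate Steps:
U = 158 (U = Add(9, Mul(-1, -149)) = Add(9, 149) = 158)
S = Rational(17807, 318) (S = Add(56, Mul(-1, Pow(Add(158, 160), -1))) = Add(56, Mul(-1, Pow(318, -1))) = Add(56, Mul(-1, Rational(1, 318))) = Add(56, Rational(-1, 318)) = Rational(17807, 318) ≈ 55.997)
Mul(Function('A')(S, -130), T) = Mul(Pow(Rational(17807, 318), 2), 8) = Mul(Rational(317089249, 101124), 8) = Rational(634178498, 25281)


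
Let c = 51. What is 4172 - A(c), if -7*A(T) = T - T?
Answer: 4172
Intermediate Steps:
A(T) = 0 (A(T) = -(T - T)/7 = -⅐*0 = 0)
4172 - A(c) = 4172 - 1*0 = 4172 + 0 = 4172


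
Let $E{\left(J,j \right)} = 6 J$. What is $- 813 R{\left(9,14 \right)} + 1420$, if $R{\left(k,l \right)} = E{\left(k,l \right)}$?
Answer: $-42482$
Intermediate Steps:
$R{\left(k,l \right)} = 6 k$
$- 813 R{\left(9,14 \right)} + 1420 = - 813 \cdot 6 \cdot 9 + 1420 = \left(-813\right) 54 + 1420 = -43902 + 1420 = -42482$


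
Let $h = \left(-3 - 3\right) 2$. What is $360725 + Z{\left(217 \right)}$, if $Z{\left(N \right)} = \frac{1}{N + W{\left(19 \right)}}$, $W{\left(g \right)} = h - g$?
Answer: $\frac{67094851}{186} \approx 3.6073 \cdot 10^{5}$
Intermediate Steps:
$h = -12$ ($h = \left(-6\right) 2 = -12$)
$W{\left(g \right)} = -12 - g$
$Z{\left(N \right)} = \frac{1}{-31 + N}$ ($Z{\left(N \right)} = \frac{1}{N - 31} = \frac{1}{-31 + N}$)
$360725 + Z{\left(217 \right)} = 360725 + \frac{1}{-31 + 217} = 360725 + \frac{1}{186} = \frac{67094851}{186}$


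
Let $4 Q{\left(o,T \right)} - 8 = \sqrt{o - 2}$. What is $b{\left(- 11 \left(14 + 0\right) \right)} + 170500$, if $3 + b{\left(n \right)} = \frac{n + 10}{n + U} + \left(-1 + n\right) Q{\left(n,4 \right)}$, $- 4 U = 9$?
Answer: $\frac{106367451}{625} - \frac{155 i \sqrt{39}}{2} \approx 1.7019 \cdot 10^{5} - 483.99 i$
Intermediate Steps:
$Q{\left(o,T \right)} = 2 + \frac{\sqrt{-2 + o}}{4}$ ($Q{\left(o,T \right)} = 2 + \frac{\sqrt{o - 2}}{4} = 2 + \frac{\sqrt{-2 + o}}{4}$)
$U = - \frac{9}{4}$ ($U = \left(- \frac{1}{4}\right) 9 = - \frac{9}{4} \approx -2.25$)
$b{\left(n \right)} = -3 + \frac{10 + n}{- \frac{9}{4} + n} + \left(-1 + n\right) \left(2 + \frac{\sqrt{-2 + n}}{4}\right)$ ($b{\left(n \right)} = -3 + \left(\frac{n + 10}{n - \frac{9}{4}} + \left(-1 + n\right) \left(2 + \frac{\sqrt{-2 + n}}{4}\right)\right) = -3 + \left(\frac{10 + n}{- \frac{9}{4} + n} + \left(-1 + n\right) \left(2 + \frac{\sqrt{-2 + n}}{4}\right)\right) = -3 + \frac{10 + n}{- \frac{9}{4} + n} + \left(-1 + n\right) \left(2 + \frac{\sqrt{-2 + n}}{4}\right)$)
$b{\left(- 11 \left(14 + 0\right) \right)} + 170500 = \frac{340 - 32 \left(- 11 \left(14 + 0\right)\right) + 9 \sqrt{-2 - 11 \left(14 + 0\right)} - 13 \left(- 11 \left(14 + 0\right)\right) \left(8 + \sqrt{-2 - 11 \left(14 + 0\right)}\right) + 4 \left(- 11 \left(14 + 0\right)\right)^{2} \left(8 + \sqrt{-2 - 11 \left(14 + 0\right)}\right)}{4 \left(-9 + 4 \left(- 11 \left(14 + 0\right)\right)\right)} + 170500 = \frac{340 - 32 \left(\left(-11\right) 14\right) + 9 \sqrt{-2 - 154} - 13 \left(\left(-11\right) 14\right) \left(8 + \sqrt{-2 - 154}\right) + 4 \left(\left(-11\right) 14\right)^{2} \left(8 + \sqrt{-2 - 154}\right)}{4 \left(-9 + 4 \left(\left(-11\right) 14\right)\right)} + 170500 = \frac{340 - -4928 + 9 \sqrt{-2 - 154} - - 2002 \left(8 + \sqrt{-2 - 154}\right) + 4 \left(-154\right)^{2} \left(8 + \sqrt{-2 - 154}\right)}{4 \left(-9 + 4 \left(-154\right)\right)} + 170500 = \frac{340 + 4928 + 9 \sqrt{-156} - - 2002 \left(8 + \sqrt{-156}\right) + 4 \cdot 23716 \left(8 + \sqrt{-156}\right)}{4 \left(-9 - 616\right)} + 170500 = \frac{340 + 4928 + 9 \cdot 2 i \sqrt{39} - - 2002 \left(8 + 2 i \sqrt{39}\right) + 4 \cdot 23716 \left(8 + 2 i \sqrt{39}\right)}{4 \left(-625\right)} + 170500 = \frac{1}{4} \left(- \frac{1}{625}\right) \left(340 + 4928 + 18 i \sqrt{39} + \left(16016 + 4004 i \sqrt{39}\right) + \left(758912 + 189728 i \sqrt{39}\right)\right) + 170500 = \frac{1}{4} \left(- \frac{1}{625}\right) \left(780196 + 193750 i \sqrt{39}\right) + 170500 = \left(- \frac{195049}{625} - \frac{155 i \sqrt{39}}{2}\right) + 170500 = \frac{106367451}{625} - \frac{155 i \sqrt{39}}{2}$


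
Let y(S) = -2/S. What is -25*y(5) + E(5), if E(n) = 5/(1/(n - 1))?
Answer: 30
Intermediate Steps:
E(n) = -5 + 5*n (E(n) = 5/(1/(-1 + n)) = 5*(-1 + n) = -5 + 5*n)
-25*y(5) + E(5) = -(-50)/5 + (-5 + 5*5) = -(-50)/5 + (-5 + 25) = -25*(-⅖) + 20 = 10 + 20 = 30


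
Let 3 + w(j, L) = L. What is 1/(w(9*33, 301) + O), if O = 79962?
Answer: 1/80260 ≈ 1.2460e-5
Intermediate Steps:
w(j, L) = -3 + L
1/(w(9*33, 301) + O) = 1/((-3 + 301) + 79962) = 1/(298 + 79962) = 1/80260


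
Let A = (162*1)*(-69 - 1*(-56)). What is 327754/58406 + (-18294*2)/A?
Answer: 235600721/10250253 ≈ 22.985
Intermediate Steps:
A = -2106 (A = 162*(-69 + 56) = 162*(-13) = -2106)
327754/58406 + (-18294*2)/A = 327754/58406 - 18294*2/(-2106) = 327754*(1/58406) - 36588*(-1/2106) = 163877/29203 + 6098/351 = 235600721/10250253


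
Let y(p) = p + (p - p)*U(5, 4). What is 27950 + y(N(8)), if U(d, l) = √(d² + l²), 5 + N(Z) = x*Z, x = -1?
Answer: 27937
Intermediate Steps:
N(Z) = -5 - Z
y(p) = p (y(p) = p + (p - p)*√(5² + 4²) = p + 0*√(25 + 16) = p + 0*√41 = p + 0 = p)
27950 + y(N(8)) = 27950 + (-5 - 1*8) = 27950 + (-5 - 8) = 27950 - 13 = 27937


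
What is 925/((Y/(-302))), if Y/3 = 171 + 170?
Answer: -279350/1023 ≈ -273.07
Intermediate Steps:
Y = 1023 (Y = 3*(171 + 170) = 3*341 = 1023)
925/((Y/(-302))) = 925/((1023/(-302))) = 925/((1023*(-1/302))) = 925/(-1023/302) = 925*(-302/1023) = -279350/1023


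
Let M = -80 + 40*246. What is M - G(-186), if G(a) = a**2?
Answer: -24836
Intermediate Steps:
M = 9760 (M = -80 + 9840 = 9760)
M - G(-186) = 9760 - 1*(-186)**2 = 9760 - 1*34596 = 9760 - 34596 = -24836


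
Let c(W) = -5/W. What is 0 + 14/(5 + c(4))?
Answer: 56/15 ≈ 3.7333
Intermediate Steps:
0 + 14/(5 + c(4)) = 0 + 14/(5 - 5/4) = 0 + 14/(15/4) = 0 + (4/15)*14 = 0 + 56/15 = 56/15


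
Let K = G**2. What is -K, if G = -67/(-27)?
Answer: -4489/729 ≈ -6.1578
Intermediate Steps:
G = 67/27 (G = -67*(-1/27) = 67/27 ≈ 2.4815)
K = 4489/729 (K = (67/27)**2 = 4489/729 ≈ 6.1578)
-K = -1*4489/729 = -4489/729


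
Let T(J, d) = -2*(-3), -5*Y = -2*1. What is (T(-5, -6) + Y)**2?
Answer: 1024/25 ≈ 40.960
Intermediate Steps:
Y = 2/5 (Y = -(-2)/5 = -1/5*(-2) = 2/5 ≈ 0.40000)
T(J, d) = 6
(T(-5, -6) + Y)**2 = (6 + 2/5)**2 = (32/5)**2 = 1024/25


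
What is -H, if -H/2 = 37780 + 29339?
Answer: 134238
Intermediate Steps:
H = -134238 (H = -2*(37780 + 29339) = -2*67119 = -134238)
-H = -1*(-134238) = 134238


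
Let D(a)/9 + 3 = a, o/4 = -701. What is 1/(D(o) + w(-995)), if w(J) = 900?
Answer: -1/24363 ≈ -4.1046e-5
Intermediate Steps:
o = -2804 (o = 4*(-701) = -2804)
D(a) = -27 + 9*a
1/(D(o) + w(-995)) = 1/((-27 + 9*(-2804)) + 900) = 1/((-27 - 25236) + 900) = 1/(-25263 + 900) = 1/(-24363) = -1/24363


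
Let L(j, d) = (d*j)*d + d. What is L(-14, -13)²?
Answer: 5659641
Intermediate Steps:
L(j, d) = d + j*d² (L(j, d) = j*d² + d = d + j*d²)
L(-14, -13)² = (-13*(1 - 13*(-14)))² = (-13*(1 + 182))² = (-13*183)² = (-2379)² = 5659641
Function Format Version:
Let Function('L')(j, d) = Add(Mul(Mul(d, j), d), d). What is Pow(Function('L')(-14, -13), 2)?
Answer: 5659641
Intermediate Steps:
Function('L')(j, d) = Add(d, Mul(j, Pow(d, 2))) (Function('L')(j, d) = Add(Mul(j, Pow(d, 2)), d) = Add(d, Mul(j, Pow(d, 2))))
Pow(Function('L')(-14, -13), 2) = Pow(Mul(-13, Add(1, Mul(-13, -14))), 2) = Pow(Mul(-13, Add(1, 182)), 2) = Pow(Mul(-13, 183), 2) = Pow(-2379, 2) = 5659641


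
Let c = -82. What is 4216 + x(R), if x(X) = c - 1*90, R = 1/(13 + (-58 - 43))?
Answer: 4044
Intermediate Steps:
R = -1/88 (R = 1/(13 - 101) = 1/(-88) = -1/88 ≈ -0.011364)
x(X) = -172 (x(X) = -82 - 1*90 = -82 - 90 = -172)
4216 + x(R) = 4216 - 172 = 4044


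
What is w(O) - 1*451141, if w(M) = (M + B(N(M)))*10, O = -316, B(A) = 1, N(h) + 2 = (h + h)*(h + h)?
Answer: -454291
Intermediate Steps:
N(h) = -2 + 4*h**2 (N(h) = -2 + (h + h)*(h + h) = -2 + (2*h)*(2*h) = -2 + 4*h**2)
w(M) = 10 + 10*M (w(M) = (M + 1)*10 = (1 + M)*10 = 10 + 10*M)
w(O) - 1*451141 = (10 + 10*(-316)) - 1*451141 = (10 - 3160) - 451141 = -3150 - 451141 = -454291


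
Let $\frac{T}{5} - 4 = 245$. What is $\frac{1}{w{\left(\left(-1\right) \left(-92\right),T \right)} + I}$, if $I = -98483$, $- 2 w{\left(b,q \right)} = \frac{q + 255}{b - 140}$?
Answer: $- \frac{8}{787739} \approx -1.0156 \cdot 10^{-5}$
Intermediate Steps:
$T = 1245$ ($T = 20 + 5 \cdot 245 = 20 + 1225 = 1245$)
$w{\left(b,q \right)} = - \frac{255 + q}{2 \left(-140 + b\right)}$ ($w{\left(b,q \right)} = - \frac{\left(q + 255\right) \frac{1}{b - 140}}{2} = - \frac{\left(255 + q\right) \frac{1}{-140 + b}}{2} = - \frac{\frac{1}{-140 + b} \left(255 + q\right)}{2} = - \frac{255 + q}{2 \left(-140 + b\right)}$)
$\frac{1}{w{\left(\left(-1\right) \left(-92\right),T \right)} + I} = \frac{1}{\frac{-255 - 1245}{2 \left(-140 - -92\right)} - 98483} = \frac{1}{\frac{-255 - 1245}{2 \left(-140 + 92\right)} - 98483} = \frac{1}{\frac{1}{2} \frac{1}{-48} \left(-1500\right) - 98483} = \frac{1}{\frac{1}{2} \left(- \frac{1}{48}\right) \left(-1500\right) - 98483} = \frac{1}{\frac{125}{8} - 98483} = \frac{1}{- \frac{787739}{8}} = - \frac{8}{787739}$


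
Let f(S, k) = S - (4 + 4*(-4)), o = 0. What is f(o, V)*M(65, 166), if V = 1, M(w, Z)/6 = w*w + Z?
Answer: 316152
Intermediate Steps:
M(w, Z) = 6*Z + 6*w² (M(w, Z) = 6*(w*w + Z) = 6*(w² + Z) = 6*(Z + w²) = 6*Z + 6*w²)
f(S, k) = 12 + S (f(S, k) = S - (4 - 16) = S - 1*(-12) = S + 12 = 12 + S)
f(o, V)*M(65, 166) = (12 + 0)*(6*166 + 6*65²) = 12*(996 + 6*4225) = 12*(996 + 25350) = 12*26346 = 316152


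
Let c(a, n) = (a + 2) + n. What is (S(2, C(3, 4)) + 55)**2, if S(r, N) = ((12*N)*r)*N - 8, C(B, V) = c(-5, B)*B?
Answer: 2209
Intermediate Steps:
c(a, n) = 2 + a + n (c(a, n) = (2 + a) + n = 2 + a + n)
C(B, V) = B*(-3 + B) (C(B, V) = (2 - 5 + B)*B = (-3 + B)*B = B*(-3 + B))
S(r, N) = -8 + 12*r*N**2 (S(r, N) = (12*N*r)*N - 8 = 12*r*N**2 - 8 = -8 + 12*r*N**2)
(S(2, C(3, 4)) + 55)**2 = ((-8 + 12*2*(3*(-3 + 3))**2) + 55)**2 = ((-8 + 12*2*(3*0)**2) + 55)**2 = ((-8 + 12*2*0**2) + 55)**2 = ((-8 + 12*2*0) + 55)**2 = ((-8 + 0) + 55)**2 = (-8 + 55)**2 = 47**2 = 2209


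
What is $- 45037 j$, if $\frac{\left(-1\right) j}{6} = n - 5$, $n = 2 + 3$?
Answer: $0$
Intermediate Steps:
$n = 5$
$j = 0$ ($j = - 6 \left(5 - 5\right) = \left(-6\right) 0 = 0$)
$- 45037 j = \left(-45037\right) 0 = 0$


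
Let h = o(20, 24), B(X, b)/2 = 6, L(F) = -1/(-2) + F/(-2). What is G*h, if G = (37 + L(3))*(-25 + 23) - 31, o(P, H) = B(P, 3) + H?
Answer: -3708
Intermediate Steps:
L(F) = 1/2 - F/2 (L(F) = -1*(-1/2) + F*(-1/2) = 1/2 - F/2)
B(X, b) = 12 (B(X, b) = 2*6 = 12)
o(P, H) = 12 + H
h = 36 (h = 12 + 24 = 36)
G = -103 (G = (37 + (1/2 - 1/2*3))*(-25 + 23) - 31 = (37 + (1/2 - 3/2))*(-2) - 31 = (37 - 1)*(-2) - 31 = 36*(-2) - 31 = -72 - 31 = -103)
G*h = -103*36 = -3708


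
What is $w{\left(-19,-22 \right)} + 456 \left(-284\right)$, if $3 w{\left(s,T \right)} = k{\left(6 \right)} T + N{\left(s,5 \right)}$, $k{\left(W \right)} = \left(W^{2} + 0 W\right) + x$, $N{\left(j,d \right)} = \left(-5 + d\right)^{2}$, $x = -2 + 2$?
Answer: $-129768$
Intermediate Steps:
$x = 0$
$k{\left(W \right)} = W^{2}$ ($k{\left(W \right)} = \left(W^{2} + 0 W\right) + 0 = \left(W^{2} + 0\right) + 0 = W^{2} + 0 = W^{2}$)
$w{\left(s,T \right)} = 12 T$ ($w{\left(s,T \right)} = \frac{6^{2} T + \left(-5 + 5\right)^{2}}{3} = \frac{36 T + 0^{2}}{3} = \frac{36 T + 0}{3} = \frac{36 T}{3} = 12 T$)
$w{\left(-19,-22 \right)} + 456 \left(-284\right) = 12 \left(-22\right) + 456 \left(-284\right) = -264 - 129504 = -129768$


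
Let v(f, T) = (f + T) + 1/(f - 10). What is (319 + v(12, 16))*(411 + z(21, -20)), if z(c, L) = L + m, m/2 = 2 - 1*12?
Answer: 257845/2 ≈ 1.2892e+5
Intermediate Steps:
m = -20 (m = 2*(2 - 1*12) = 2*(2 - 12) = 2*(-10) = -20)
v(f, T) = T + f + 1/(-10 + f) (v(f, T) = (T + f) + 1/(-10 + f) = T + f + 1/(-10 + f))
z(c, L) = -20 + L (z(c, L) = L - 20 = -20 + L)
(319 + v(12, 16))*(411 + z(21, -20)) = (319 + (1 + 12**2 - 10*16 - 10*12 + 16*12)/(-10 + 12))*(411 + (-20 - 20)) = (319 + (1 + 144 - 160 - 120 + 192)/2)*(411 - 40) = (319 + (1/2)*57)*371 = (319 + 57/2)*371 = (695/2)*371 = 257845/2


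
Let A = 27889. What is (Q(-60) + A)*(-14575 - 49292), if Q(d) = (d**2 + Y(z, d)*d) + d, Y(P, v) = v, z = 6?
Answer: -2237197143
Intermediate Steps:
Q(d) = d + 2*d**2 (Q(d) = (d**2 + d*d) + d = (d**2 + d**2) + d = 2*d**2 + d = d + 2*d**2)
(Q(-60) + A)*(-14575 - 49292) = (-60*(1 + 2*(-60)) + 27889)*(-14575 - 49292) = (-60*(1 - 120) + 27889)*(-63867) = (-60*(-119) + 27889)*(-63867) = (7140 + 27889)*(-63867) = 35029*(-63867) = -2237197143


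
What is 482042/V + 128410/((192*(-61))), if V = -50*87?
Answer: -172340539/1415200 ≈ -121.78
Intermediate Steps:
V = -4350
482042/V + 128410/((192*(-61))) = 482042/(-4350) + 128410/((192*(-61))) = 482042*(-1/4350) + 128410/(-11712) = -241021/2175 + 128410*(-1/11712) = -241021/2175 - 64205/5856 = -172340539/1415200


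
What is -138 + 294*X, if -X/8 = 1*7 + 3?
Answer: -23658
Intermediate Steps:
X = -80 (X = -8*(1*7 + 3) = -8*(7 + 3) = -8*10 = -80)
-138 + 294*X = -138 + 294*(-80) = -138 - 23520 = -23658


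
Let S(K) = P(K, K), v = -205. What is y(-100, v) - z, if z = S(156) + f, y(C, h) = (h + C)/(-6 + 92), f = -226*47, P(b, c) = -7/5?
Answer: 4566537/430 ≈ 10620.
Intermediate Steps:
P(b, c) = -7/5 (P(b, c) = -7*⅕ = -7/5)
S(K) = -7/5
f = -10622
y(C, h) = C/86 + h/86 (y(C, h) = (C + h)/86 = (C + h)*(1/86) = C/86 + h/86)
z = -53117/5 (z = -7/5 - 10622 = -53117/5 ≈ -10623.)
y(-100, v) - z = ((1/86)*(-100) + (1/86)*(-205)) - 1*(-53117/5) = (-50/43 - 205/86) + 53117/5 = -305/86 + 53117/5 = 4566537/430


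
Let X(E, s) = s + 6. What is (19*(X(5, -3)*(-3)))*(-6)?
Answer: 1026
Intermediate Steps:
X(E, s) = 6 + s
(19*(X(5, -3)*(-3)))*(-6) = (19*((6 - 3)*(-3)))*(-6) = (19*(3*(-3)))*(-6) = (19*(-9))*(-6) = -171*(-6) = 1026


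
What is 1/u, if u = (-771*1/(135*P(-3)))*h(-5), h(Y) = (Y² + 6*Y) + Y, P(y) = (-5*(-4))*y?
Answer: -270/257 ≈ -1.0506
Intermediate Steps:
P(y) = 20*y
h(Y) = Y² + 7*Y
u = -257/270 (u = (-771/(((20*(-3))*9)*15))*(-5*(7 - 5)) = (-771/(-60*9*15))*(-5*2) = -771/((-540*15))*(-10) = -771/(-8100)*(-10) = -771*(-1/8100)*(-10) = (257/2700)*(-10) = -257/270 ≈ -0.95185)
1/u = 1/(-257/270) = -270/257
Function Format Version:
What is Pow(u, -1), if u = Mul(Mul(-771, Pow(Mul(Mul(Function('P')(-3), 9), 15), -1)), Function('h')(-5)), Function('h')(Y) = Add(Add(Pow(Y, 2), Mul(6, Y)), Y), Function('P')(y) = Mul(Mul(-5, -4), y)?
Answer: Rational(-270, 257) ≈ -1.0506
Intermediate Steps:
Function('P')(y) = Mul(20, y)
Function('h')(Y) = Add(Pow(Y, 2), Mul(7, Y))
u = Rational(-257, 270) (u = Mul(Mul(-771, Pow(Mul(Mul(Mul(20, -3), 9), 15), -1)), Mul(-5, Add(7, -5))) = Mul(Mul(-771, Pow(Mul(Mul(-60, 9), 15), -1)), Mul(-5, 2)) = Mul(Mul(-771, Pow(Mul(-540, 15), -1)), -10) = Mul(Mul(-771, Pow(-8100, -1)), -10) = Mul(Mul(-771, Rational(-1, 8100)), -10) = Mul(Rational(257, 2700), -10) = Rational(-257, 270) ≈ -0.95185)
Pow(u, -1) = Pow(Rational(-257, 270), -1) = Rational(-270, 257)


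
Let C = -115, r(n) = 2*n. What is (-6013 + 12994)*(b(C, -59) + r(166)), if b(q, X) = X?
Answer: 1905813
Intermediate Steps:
(-6013 + 12994)*(b(C, -59) + r(166)) = (-6013 + 12994)*(-59 + 2*166) = 6981*(-59 + 332) = 6981*273 = 1905813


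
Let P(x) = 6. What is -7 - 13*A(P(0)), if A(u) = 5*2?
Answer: -137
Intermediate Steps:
A(u) = 10
-7 - 13*A(P(0)) = -7 - 13*10 = -7 - 130 = -137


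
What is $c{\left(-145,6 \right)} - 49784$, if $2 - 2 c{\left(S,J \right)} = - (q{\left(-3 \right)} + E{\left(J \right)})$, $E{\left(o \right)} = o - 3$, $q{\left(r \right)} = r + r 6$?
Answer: $-49792$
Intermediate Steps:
$q{\left(r \right)} = 7 r$ ($q{\left(r \right)} = r + 6 r = 7 r$)
$E{\left(o \right)} = -3 + o$
$c{\left(S,J \right)} = -11 + \frac{J}{2}$ ($c{\left(S,J \right)} = 1 - \frac{\left(-1\right) \left(7 \left(-3\right) + \left(-3 + J\right)\right)}{2} = 1 - \frac{\left(-1\right) \left(-21 + \left(-3 + J\right)\right)}{2} = 1 - \frac{\left(-1\right) \left(-24 + J\right)}{2} = 1 - \frac{24 - J}{2} = 1 + \left(-12 + \frac{J}{2}\right) = -11 + \frac{J}{2}$)
$c{\left(-145,6 \right)} - 49784 = \left(-11 + \frac{1}{2} \cdot 6\right) - 49784 = \left(-11 + 3\right) - 49784 = -8 - 49784 = -49792$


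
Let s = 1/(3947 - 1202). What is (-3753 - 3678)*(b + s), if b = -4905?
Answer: 33350882848/915 ≈ 3.6449e+7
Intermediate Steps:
s = 1/2745 ≈ 0.00036430
(-3753 - 3678)*(b + s) = (-3753 - 3678)*(-4905 + 1/2745) = -7431*(-13464224/2745) = 33350882848/915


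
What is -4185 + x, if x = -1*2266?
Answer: -6451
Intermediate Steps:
x = -2266
-4185 + x = -4185 - 2266 = -6451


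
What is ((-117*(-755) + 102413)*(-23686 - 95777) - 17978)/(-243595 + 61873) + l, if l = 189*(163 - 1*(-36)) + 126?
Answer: 14822494708/90861 ≈ 1.6313e+5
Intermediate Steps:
l = 37737 (l = 189*(163 + 36) + 126 = 189*199 + 126 = 37611 + 126 = 37737)
((-117*(-755) + 102413)*(-23686 - 95777) - 17978)/(-243595 + 61873) + l = ((-117*(-755) + 102413)*(-23686 - 95777) - 17978)/(-243595 + 61873) + 37737 = ((88335 + 102413)*(-119463) - 17978)/(-181722) + 37737 = (190748*(-119463) - 17978)*(-1/181722) + 37737 = (-22787328324 - 17978)*(-1/181722) + 37737 = -22787346302*(-1/181722) + 37737 = 11393673151/90861 + 37737 = 14822494708/90861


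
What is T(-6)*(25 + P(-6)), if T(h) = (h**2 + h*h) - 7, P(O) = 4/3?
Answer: 5135/3 ≈ 1711.7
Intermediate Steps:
P(O) = 4/3 (P(O) = 4*(1/3) = 4/3)
T(h) = -7 + 2*h**2 (T(h) = (h**2 + h**2) - 7 = 2*h**2 - 7 = -7 + 2*h**2)
T(-6)*(25 + P(-6)) = (-7 + 2*(-6)**2)*(25 + 4/3) = (-7 + 2*36)*(79/3) = (-7 + 72)*(79/3) = 65*(79/3) = 5135/3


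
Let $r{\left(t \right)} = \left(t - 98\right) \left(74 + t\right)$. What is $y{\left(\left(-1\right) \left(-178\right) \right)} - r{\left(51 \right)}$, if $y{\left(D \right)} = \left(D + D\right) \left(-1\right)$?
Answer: $5519$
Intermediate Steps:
$y{\left(D \right)} = - 2 D$ ($y{\left(D \right)} = 2 D \left(-1\right) = - 2 D$)
$r{\left(t \right)} = \left(-98 + t\right) \left(74 + t\right)$
$y{\left(\left(-1\right) \left(-178\right) \right)} - r{\left(51 \right)} = - 2 \left(\left(-1\right) \left(-178\right)\right) - \left(-7252 + 51^{2} - 1224\right) = \left(-2\right) 178 - \left(-7252 + 2601 - 1224\right) = -356 - -5875 = -356 + 5875 = 5519$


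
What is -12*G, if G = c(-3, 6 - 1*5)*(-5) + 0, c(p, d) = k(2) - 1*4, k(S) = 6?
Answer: 120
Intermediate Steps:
c(p, d) = 2 (c(p, d) = 6 - 1*4 = 6 - 4 = 2)
G = -10 (G = 2*(-5) + 0 = -10 + 0 = -10)
-12*G = -12*(-10) = 120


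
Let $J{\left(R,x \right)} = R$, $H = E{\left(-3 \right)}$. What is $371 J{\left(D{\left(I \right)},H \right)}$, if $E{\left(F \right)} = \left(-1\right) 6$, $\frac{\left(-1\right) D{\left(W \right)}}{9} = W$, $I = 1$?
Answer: $-3339$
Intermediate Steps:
$D{\left(W \right)} = - 9 W$
$E{\left(F \right)} = -6$
$H = -6$
$371 J{\left(D{\left(I \right)},H \right)} = 371 \left(\left(-9\right) 1\right) = 371 \left(-9\right) = -3339$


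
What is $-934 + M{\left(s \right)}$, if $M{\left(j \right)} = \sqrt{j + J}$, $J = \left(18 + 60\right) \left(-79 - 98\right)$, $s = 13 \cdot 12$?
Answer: $-934 + 5 i \sqrt{546} \approx -934.0 + 116.83 i$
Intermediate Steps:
$s = 156$
$J = -13806$ ($J = 78 \left(-177\right) = -13806$)
$M{\left(j \right)} = \sqrt{-13806 + j}$ ($M{\left(j \right)} = \sqrt{j - 13806} = \sqrt{-13806 + j}$)
$-934 + M{\left(s \right)} = -934 + \sqrt{-13806 + 156} = -934 + \sqrt{-13650} = -934 + 5 i \sqrt{546}$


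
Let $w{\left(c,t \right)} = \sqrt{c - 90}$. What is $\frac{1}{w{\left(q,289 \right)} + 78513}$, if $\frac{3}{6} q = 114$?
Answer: $\frac{26171}{2054763677} - \frac{\sqrt{138}}{6164291031} \approx 1.2735 \cdot 10^{-5}$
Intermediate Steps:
$q = 228$ ($q = 2 \cdot 114 = 228$)
$w{\left(c,t \right)} = \sqrt{-90 + c}$
$\frac{1}{w{\left(q,289 \right)} + 78513} = \frac{1}{\sqrt{-90 + 228} + 78513} = \frac{1}{\sqrt{138} + 78513} = \frac{1}{78513 + \sqrt{138}}$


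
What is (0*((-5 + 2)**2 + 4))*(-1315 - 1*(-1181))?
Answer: 0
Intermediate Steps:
(0*((-5 + 2)**2 + 4))*(-1315 - 1*(-1181)) = (0*((-3)**2 + 4))*(-1315 + 1181) = (0*(9 + 4))*(-134) = (0*13)*(-134) = 0*(-134) = 0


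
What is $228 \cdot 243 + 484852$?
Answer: $540256$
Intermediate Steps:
$228 \cdot 243 + 484852 = 55404 + 484852 = 540256$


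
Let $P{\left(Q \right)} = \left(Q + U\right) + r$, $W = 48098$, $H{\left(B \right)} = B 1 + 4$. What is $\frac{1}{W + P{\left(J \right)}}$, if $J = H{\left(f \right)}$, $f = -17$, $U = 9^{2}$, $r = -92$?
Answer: $\frac{1}{48074} \approx 2.0801 \cdot 10^{-5}$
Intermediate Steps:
$U = 81$
$H{\left(B \right)} = 4 + B$ ($H{\left(B \right)} = B + 4 = 4 + B$)
$J = -13$ ($J = 4 - 17 = -13$)
$P{\left(Q \right)} = -11 + Q$ ($P{\left(Q \right)} = \left(Q + 81\right) - 92 = \left(81 + Q\right) - 92 = -11 + Q$)
$\frac{1}{W + P{\left(J \right)}} = \frac{1}{48098 - 24} = \frac{1}{48074}$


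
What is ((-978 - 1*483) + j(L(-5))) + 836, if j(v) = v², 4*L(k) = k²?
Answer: -9375/16 ≈ -585.94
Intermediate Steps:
L(k) = k²/4
((-978 - 1*483) + j(L(-5))) + 836 = ((-978 - 1*483) + ((¼)*(-5)²)²) + 836 = ((-978 - 483) + ((¼)*25)²) + 836 = (-1461 + (25/4)²) + 836 = (-1461 + 625/16) + 836 = -22751/16 + 836 = -9375/16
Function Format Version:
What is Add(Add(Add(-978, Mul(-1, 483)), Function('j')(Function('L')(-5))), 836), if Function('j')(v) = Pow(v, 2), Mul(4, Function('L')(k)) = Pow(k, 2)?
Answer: Rational(-9375, 16) ≈ -585.94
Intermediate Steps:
Function('L')(k) = Mul(Rational(1, 4), Pow(k, 2))
Add(Add(Add(-978, Mul(-1, 483)), Function('j')(Function('L')(-5))), 836) = Add(Add(Add(-978, Mul(-1, 483)), Pow(Mul(Rational(1, 4), Pow(-5, 2)), 2)), 836) = Add(Add(Add(-978, -483), Pow(Mul(Rational(1, 4), 25), 2)), 836) = Add(Add(-1461, Pow(Rational(25, 4), 2)), 836) = Add(Add(-1461, Rational(625, 16)), 836) = Add(Rational(-22751, 16), 836) = Rational(-9375, 16)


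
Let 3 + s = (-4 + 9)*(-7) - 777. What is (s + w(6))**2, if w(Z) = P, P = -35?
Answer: 722500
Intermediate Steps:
w(Z) = -35
s = -815 (s = -3 + ((-4 + 9)*(-7) - 777) = -3 + (5*(-7) - 777) = -3 + (-35 - 777) = -3 - 812 = -815)
(s + w(6))**2 = (-815 - 35)**2 = (-850)**2 = 722500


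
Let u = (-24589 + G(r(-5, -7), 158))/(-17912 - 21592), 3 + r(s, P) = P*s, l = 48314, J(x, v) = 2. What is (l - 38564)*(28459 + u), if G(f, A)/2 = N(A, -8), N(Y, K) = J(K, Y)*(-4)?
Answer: 1826937029125/6584 ≈ 2.7748e+8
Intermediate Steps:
r(s, P) = -3 + P*s
N(Y, K) = -8 (N(Y, K) = 2*(-4) = -8)
G(f, A) = -16 (G(f, A) = 2*(-8) = -16)
u = 24605/39504 (u = (-24589 - 16)/(-17912 - 21592) = -24605/(-39504) = -24605*(-1/39504) = 24605/39504 ≈ 0.62285)
(l - 38564)*(28459 + u) = (48314 - 38564)*(28459 + 24605/39504) = 9750*(1124268941/39504) = 1826937029125/6584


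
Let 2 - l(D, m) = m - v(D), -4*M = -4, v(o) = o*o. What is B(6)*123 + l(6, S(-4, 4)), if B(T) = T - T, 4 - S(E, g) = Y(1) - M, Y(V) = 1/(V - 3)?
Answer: 65/2 ≈ 32.500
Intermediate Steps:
v(o) = o**2
Y(V) = 1/(-3 + V)
M = 1 (M = -1/4*(-4) = 1)
S(E, g) = 11/2 (S(E, g) = 4 - (1/(-3 + 1) - 1*1) = 4 - (1/(-2) - 1) = 4 - (-1/2 - 1) = 4 - 1*(-3/2) = 4 + 3/2 = 11/2)
B(T) = 0
l(D, m) = 2 + D**2 - m (l(D, m) = 2 - (m - D**2) = 2 + (D**2 - m) = 2 + D**2 - m)
B(6)*123 + l(6, S(-4, 4)) = 0*123 + (2 + 6**2 - 1*11/2) = 0 + (2 + 36 - 11/2) = 0 + 65/2 = 65/2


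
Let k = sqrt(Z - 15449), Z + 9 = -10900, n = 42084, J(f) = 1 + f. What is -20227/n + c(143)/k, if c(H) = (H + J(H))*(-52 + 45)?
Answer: -20227/42084 + 2009*I*sqrt(26358)/26358 ≈ -0.48063 + 12.374*I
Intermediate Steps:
Z = -10909 (Z = -9 - 10900 = -10909)
k = I*sqrt(26358) (k = sqrt(-10909 - 15449) = sqrt(-26358) = I*sqrt(26358) ≈ 162.35*I)
c(H) = -7 - 14*H (c(H) = (H + (1 + H))*(-52 + 45) = (1 + 2*H)*(-7) = -7 - 14*H)
-20227/n + c(143)/k = -20227/42084 + (-7 - 14*143)/((I*sqrt(26358))) = -20227*1/42084 + (-7 - 2002)*(-I*sqrt(26358)/26358) = -20227/42084 - (-2009)*I*sqrt(26358)/26358 = -20227/42084 + 2009*I*sqrt(26358)/26358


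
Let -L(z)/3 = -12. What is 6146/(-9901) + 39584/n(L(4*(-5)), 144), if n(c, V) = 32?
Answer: 12241391/9901 ≈ 1236.4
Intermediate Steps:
L(z) = 36 (L(z) = -3*(-12) = 36)
6146/(-9901) + 39584/n(L(4*(-5)), 144) = 6146/(-9901) + 39584/32 = 6146*(-1/9901) + 39584*(1/32) = -6146/9901 + 1237 = 12241391/9901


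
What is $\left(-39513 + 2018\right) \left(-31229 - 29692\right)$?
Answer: $2284232895$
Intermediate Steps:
$\left(-39513 + 2018\right) \left(-31229 - 29692\right) = \left(-37495\right) \left(-60921\right) = 2284232895$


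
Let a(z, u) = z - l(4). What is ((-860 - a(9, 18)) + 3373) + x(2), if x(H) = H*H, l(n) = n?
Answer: 2512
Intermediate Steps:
a(z, u) = -4 + z (a(z, u) = z - 1*4 = z - 4 = -4 + z)
x(H) = H**2
((-860 - a(9, 18)) + 3373) + x(2) = ((-860 - (-4 + 9)) + 3373) + 2**2 = ((-860 - 1*5) + 3373) + 4 = ((-860 - 5) + 3373) + 4 = (-865 + 3373) + 4 = 2508 + 4 = 2512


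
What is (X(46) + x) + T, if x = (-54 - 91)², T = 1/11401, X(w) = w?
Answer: 240230472/11401 ≈ 21071.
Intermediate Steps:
T = 1/11401 ≈ 8.7712e-5
x = 21025 (x = (-145)² = 21025)
(X(46) + x) + T = (46 + 21025) + 1/11401 = 21071 + 1/11401 = 240230472/11401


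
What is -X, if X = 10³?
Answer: -1000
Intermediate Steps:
X = 1000
-X = -1*1000 = -1000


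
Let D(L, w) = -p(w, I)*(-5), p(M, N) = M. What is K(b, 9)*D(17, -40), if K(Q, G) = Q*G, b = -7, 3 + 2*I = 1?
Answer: 12600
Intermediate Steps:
I = -1 (I = -3/2 + (½)*1 = -3/2 + ½ = -1)
D(L, w) = 5*w (D(L, w) = -w*(-5) = 5*w)
K(Q, G) = G*Q
K(b, 9)*D(17, -40) = (9*(-7))*(5*(-40)) = -63*(-200) = 12600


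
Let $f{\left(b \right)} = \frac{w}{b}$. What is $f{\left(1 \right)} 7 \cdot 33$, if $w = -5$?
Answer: $-1155$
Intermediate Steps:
$f{\left(b \right)} = - \frac{5}{b}$
$f{\left(1 \right)} 7 \cdot 33 = - \frac{5}{1} \cdot 7 \cdot 33 = \left(-5\right) 1 \cdot 7 \cdot 33 = \left(-5\right) 7 \cdot 33 = \left(-35\right) 33 = -1155$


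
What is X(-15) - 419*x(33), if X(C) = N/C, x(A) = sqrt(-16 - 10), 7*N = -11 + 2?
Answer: 3/35 - 419*I*sqrt(26) ≈ 0.085714 - 2136.5*I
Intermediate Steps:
N = -9/7 (N = (-11 + 2)/7 = (1/7)*(-9) = -9/7 ≈ -1.2857)
x(A) = I*sqrt(26) (x(A) = sqrt(-26) = I*sqrt(26))
X(C) = -9/(7*C)
X(-15) - 419*x(33) = -9/7/(-15) - 419*I*sqrt(26) = -9/7*(-1/15) - 419*I*sqrt(26) = 3/35 - 419*I*sqrt(26)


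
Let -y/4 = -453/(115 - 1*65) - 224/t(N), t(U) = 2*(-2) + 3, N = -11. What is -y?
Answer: 21494/25 ≈ 859.76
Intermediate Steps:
t(U) = -1 (t(U) = -4 + 3 = -1)
y = -21494/25 (y = -4*(-453/(115 - 1*65) - 224/(-1)) = -4*(-453/(115 - 65) - 224*(-1)) = -4*(-453/50 + 224) = -4*10747/50 = -21494/25 ≈ -859.76)
-y = -1*(-21494/25) = 21494/25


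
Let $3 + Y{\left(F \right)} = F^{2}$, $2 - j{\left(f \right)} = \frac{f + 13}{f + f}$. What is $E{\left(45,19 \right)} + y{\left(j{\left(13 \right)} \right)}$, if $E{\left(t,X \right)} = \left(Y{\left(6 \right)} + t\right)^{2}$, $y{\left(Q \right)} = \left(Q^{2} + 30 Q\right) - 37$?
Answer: $6078$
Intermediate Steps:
$j{\left(f \right)} = 2 - \frac{13 + f}{2 f}$ ($j{\left(f \right)} = 2 - \frac{f + 13}{f + f} = 2 - \frac{13 + f}{2 f}$)
$y{\left(Q \right)} = -37 + Q^{2} + 30 Q$
$Y{\left(F \right)} = -3 + F^{2}$
$E{\left(t,X \right)} = \left(33 + t\right)^{2}$ ($E{\left(t,X \right)} = \left(\left(-3 + 6^{2}\right) + t\right)^{2} = \left(\left(-3 + 36\right) + t\right)^{2} = \left(33 + t\right)^{2}$)
$E{\left(45,19 \right)} + y{\left(j{\left(13 \right)} \right)} = \left(33 + 45\right)^{2} + \left(-37 + \left(\frac{-13 + 3 \cdot 13}{2 \cdot 13}\right)^{2} + 30 \frac{-13 + 3 \cdot 13}{2 \cdot 13}\right) = 78^{2} + \left(-37 + \left(\frac{1}{2} \cdot \frac{1}{13} \left(-13 + 39\right)\right)^{2} + 30 \cdot \frac{1}{2} \cdot \frac{1}{13} \left(-13 + 39\right)\right) = 6084 + \left(-37 + \left(\frac{1}{2} \cdot \frac{1}{13} \cdot 26\right)^{2} + 30 \cdot \frac{1}{2} \cdot \frac{1}{13} \cdot 26\right) = 6084 + \left(-37 + 1^{2} + 30 \cdot 1\right) = 6084 + \left(-37 + 1 + 30\right) = 6084 - 6 = 6078$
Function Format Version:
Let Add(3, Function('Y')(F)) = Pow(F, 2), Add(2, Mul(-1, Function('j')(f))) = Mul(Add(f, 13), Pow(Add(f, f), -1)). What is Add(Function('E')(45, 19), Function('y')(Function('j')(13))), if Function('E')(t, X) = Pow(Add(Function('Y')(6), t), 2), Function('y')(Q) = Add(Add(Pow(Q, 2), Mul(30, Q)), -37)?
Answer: 6078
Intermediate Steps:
Function('j')(f) = Add(2, Mul(Rational(-1, 2), Pow(f, -1), Add(13, f))) (Function('j')(f) = Add(2, Mul(-1, Mul(Add(f, 13), Pow(Add(f, f), -1)))) = Add(2, Mul(-1, Mul(Add(13, f), Pow(Mul(2, f), -1)))) = Add(2, Mul(-1, Mul(Add(13, f), Mul(Rational(1, 2), Pow(f, -1))))) = Add(2, Mul(-1, Mul(Rational(1, 2), Pow(f, -1), Add(13, f)))) = Add(2, Mul(Rational(-1, 2), Pow(f, -1), Add(13, f))))
Function('y')(Q) = Add(-37, Pow(Q, 2), Mul(30, Q))
Function('Y')(F) = Add(-3, Pow(F, 2))
Function('E')(t, X) = Pow(Add(33, t), 2) (Function('E')(t, X) = Pow(Add(Add(-3, Pow(6, 2)), t), 2) = Pow(Add(Add(-3, 36), t), 2) = Pow(Add(33, t), 2))
Add(Function('E')(45, 19), Function('y')(Function('j')(13))) = Add(Pow(Add(33, 45), 2), Add(-37, Pow(Mul(Rational(1, 2), Pow(13, -1), Add(-13, Mul(3, 13))), 2), Mul(30, Mul(Rational(1, 2), Pow(13, -1), Add(-13, Mul(3, 13)))))) = Add(Pow(78, 2), Add(-37, Pow(Mul(Rational(1, 2), Rational(1, 13), Add(-13, 39)), 2), Mul(30, Mul(Rational(1, 2), Rational(1, 13), Add(-13, 39))))) = Add(6084, Add(-37, Pow(Mul(Rational(1, 2), Rational(1, 13), 26), 2), Mul(30, Mul(Rational(1, 2), Rational(1, 13), 26)))) = Add(6084, Add(-37, Pow(1, 2), Mul(30, 1))) = Add(6084, Add(-37, 1, 30)) = Add(6084, -6) = 6078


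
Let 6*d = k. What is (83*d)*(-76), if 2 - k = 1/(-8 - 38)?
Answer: -48887/23 ≈ -2125.5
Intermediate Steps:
k = 93/46 (k = 2 - 1/(-8 - 38) = 2 - 1/(-46) = 2 - 1*(-1/46) = 2 + 1/46 = 93/46 ≈ 2.0217)
d = 31/92 (d = (⅙)*(93/46) = 31/92 ≈ 0.33696)
(83*d)*(-76) = (83*(31/92))*(-76) = (2573/92)*(-76) = -48887/23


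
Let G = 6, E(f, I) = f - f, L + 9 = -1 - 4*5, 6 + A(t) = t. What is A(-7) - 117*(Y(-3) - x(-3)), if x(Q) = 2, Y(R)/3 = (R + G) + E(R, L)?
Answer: -832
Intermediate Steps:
A(t) = -6 + t
L = -30 (L = -9 + (-1 - 4*5) = -9 + (-1 - 20) = -9 - 21 = -30)
E(f, I) = 0
Y(R) = 18 + 3*R (Y(R) = 3*((R + 6) + 0) = 3*((6 + R) + 0) = 3*(6 + R) = 18 + 3*R)
A(-7) - 117*(Y(-3) - x(-3)) = (-6 - 7) - 117*((18 + 3*(-3)) - 1*2) = -13 - 117*((18 - 9) - 2) = -13 - 117*(9 - 2) = -13 - 117*7 = -13 - 819 = -832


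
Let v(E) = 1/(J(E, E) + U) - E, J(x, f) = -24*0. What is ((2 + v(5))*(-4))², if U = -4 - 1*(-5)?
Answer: 64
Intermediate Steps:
U = 1 (U = -4 + 5 = 1)
J(x, f) = 0 (J(x, f) = -4*0 = 0)
v(E) = 1 - E (v(E) = 1/(0 + 1) - E = 1/1 - E = 1 - E)
((2 + v(5))*(-4))² = ((2 + (1 - 1*5))*(-4))² = ((2 + (1 - 5))*(-4))² = ((2 - 4)*(-4))² = (-2*(-4))² = 8² = 64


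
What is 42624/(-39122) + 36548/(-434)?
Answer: -11680078/136927 ≈ -85.302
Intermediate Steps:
42624/(-39122) + 36548/(-434) = 42624*(-1/39122) + 36548*(-1/434) = -21312/19561 - 18274/217 = -11680078/136927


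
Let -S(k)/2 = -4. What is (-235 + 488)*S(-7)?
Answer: 2024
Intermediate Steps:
S(k) = 8 (S(k) = -2*(-4) = 8)
(-235 + 488)*S(-7) = (-235 + 488)*8 = 253*8 = 2024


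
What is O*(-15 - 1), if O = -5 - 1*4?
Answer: 144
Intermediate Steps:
O = -9 (O = -5 - 4 = -9)
O*(-15 - 1) = -9*(-15 - 1) = -9*(-16) = 144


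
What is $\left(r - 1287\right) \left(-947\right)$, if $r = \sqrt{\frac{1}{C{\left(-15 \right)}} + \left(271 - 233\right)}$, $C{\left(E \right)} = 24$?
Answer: $1218789 - \frac{947 \sqrt{5478}}{12} \approx 1.2129 \cdot 10^{6}$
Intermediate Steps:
$r = \frac{\sqrt{5478}}{12}$ ($r = \sqrt{\frac{1}{24} + \left(271 - 233\right)} = \sqrt{\frac{1}{24} + 38} = \sqrt{\frac{913}{24}} = \frac{\sqrt{5478}}{12} \approx 6.1678$)
$\left(r - 1287\right) \left(-947\right) = \left(\frac{\sqrt{5478}}{12} - 1287\right) \left(-947\right) = \left(-1287 + \frac{\sqrt{5478}}{12}\right) \left(-947\right) = 1218789 - \frac{947 \sqrt{5478}}{12}$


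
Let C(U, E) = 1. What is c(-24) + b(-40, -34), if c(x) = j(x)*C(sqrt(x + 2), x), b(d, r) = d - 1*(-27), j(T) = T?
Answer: -37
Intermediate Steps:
b(d, r) = 27 + d (b(d, r) = d + 27 = 27 + d)
c(x) = x (c(x) = x*1 = x)
c(-24) + b(-40, -34) = -24 + (27 - 40) = -24 - 13 = -37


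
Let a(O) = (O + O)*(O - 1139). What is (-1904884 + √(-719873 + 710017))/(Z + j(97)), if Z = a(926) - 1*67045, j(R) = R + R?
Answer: 1904884/461327 - 8*I*√154/461327 ≈ 4.1291 - 0.0002152*I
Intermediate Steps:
j(R) = 2*R
a(O) = 2*O*(-1139 + O) (a(O) = (2*O)*(-1139 + O) = 2*O*(-1139 + O))
Z = -461521 (Z = 2*926*(-1139 + 926) - 1*67045 = 2*926*(-213) - 67045 = -394476 - 67045 = -461521)
(-1904884 + √(-719873 + 710017))/(Z + j(97)) = (-1904884 + √(-719873 + 710017))/(-461521 + 2*97) = (-1904884 + √(-9856))/(-461521 + 194) = (-1904884 + 8*I*√154)/(-461327) = (-1904884 + 8*I*√154)*(-1/461327) = 1904884/461327 - 8*I*√154/461327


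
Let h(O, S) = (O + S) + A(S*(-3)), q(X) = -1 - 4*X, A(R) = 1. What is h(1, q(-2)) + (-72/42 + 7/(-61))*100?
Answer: -74257/427 ≈ -173.90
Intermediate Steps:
h(O, S) = 1 + O + S (h(O, S) = (O + S) + 1 = 1 + O + S)
h(1, q(-2)) + (-72/42 + 7/(-61))*100 = (1 + 1 + (-1 - 4*(-2))) + (-72/42 + 7/(-61))*100 = (1 + 1 + (-1 + 8)) + (-72*1/42 + 7*(-1/61))*100 = (1 + 1 + 7) + (-12/7 - 7/61)*100 = 9 - 781/427*100 = 9 - 78100/427 = -74257/427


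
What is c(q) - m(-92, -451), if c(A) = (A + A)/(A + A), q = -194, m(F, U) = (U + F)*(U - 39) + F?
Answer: -265977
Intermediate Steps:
m(F, U) = F + (-39 + U)*(F + U) (m(F, U) = (F + U)*(-39 + U) + F = (-39 + U)*(F + U) + F = F + (-39 + U)*(F + U))
c(A) = 1 (c(A) = (2*A)/((2*A)) = (2*A)*(1/(2*A)) = 1)
c(q) - m(-92, -451) = 1 - ((-451)**2 - 39*(-451) - 38*(-92) - 92*(-451)) = 1 - (203401 + 17589 + 3496 + 41492) = 1 - 1*265978 = 1 - 265978 = -265977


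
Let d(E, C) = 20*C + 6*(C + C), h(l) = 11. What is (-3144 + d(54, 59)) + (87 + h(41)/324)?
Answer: -378745/324 ≈ -1169.0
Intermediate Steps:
d(E, C) = 32*C (d(E, C) = 20*C + 6*(2*C) = 20*C + 12*C = 32*C)
(-3144 + d(54, 59)) + (87 + h(41)/324) = (-3144 + 32*59) + (87 + 11/324) = (-3144 + 1888) + (87 + 11*(1/324)) = -1256 + (87 + 11/324) = -1256 + 28199/324 = -378745/324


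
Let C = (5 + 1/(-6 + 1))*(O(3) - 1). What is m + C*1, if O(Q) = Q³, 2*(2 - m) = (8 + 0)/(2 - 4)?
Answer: 644/5 ≈ 128.80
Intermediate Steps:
m = 4 (m = 2 - (8 + 0)/(2*(2 - 4)) = 2 - 4/(-2) = 2 - 4*(-1)/2 = 2 - ½*(-4) = 2 + 2 = 4)
C = 624/5 (C = (5 + 1/(-6 + 1))*(3³ - 1) = (5 + 1/(-5))*(27 - 1) = (5 - ⅕)*26 = (24/5)*26 = 624/5 ≈ 124.80)
m + C*1 = 4 + (624/5)*1 = 4 + 624/5 = 644/5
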